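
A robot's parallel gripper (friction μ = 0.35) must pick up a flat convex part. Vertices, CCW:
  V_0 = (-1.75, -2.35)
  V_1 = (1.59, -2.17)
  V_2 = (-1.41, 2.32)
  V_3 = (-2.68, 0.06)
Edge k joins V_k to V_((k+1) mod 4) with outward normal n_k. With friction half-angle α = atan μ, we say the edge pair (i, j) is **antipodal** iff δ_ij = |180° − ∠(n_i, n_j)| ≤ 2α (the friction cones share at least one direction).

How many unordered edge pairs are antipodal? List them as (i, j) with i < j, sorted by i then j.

α = atan 0.35 = 19.29°;  2α = 38.58°
n_0 = (+0.0538, -0.9986)
n_1 = (+0.8315, +0.5556)
n_2 = (-0.8718, +0.4899)
n_3 = (-0.9329, -0.3600)
  (0,1): δ = 59.34°  ·
  (0,2): δ = 57.58°  ·
  (0,3): δ = 108.02°  ·
  (1,2): δ = 63.08°  ·
  (1,3): δ = 12.65°  ✓
  (2,3): δ = 129.57°  ·
antipodal pairs: 1

count = 1; pairs: (1,3)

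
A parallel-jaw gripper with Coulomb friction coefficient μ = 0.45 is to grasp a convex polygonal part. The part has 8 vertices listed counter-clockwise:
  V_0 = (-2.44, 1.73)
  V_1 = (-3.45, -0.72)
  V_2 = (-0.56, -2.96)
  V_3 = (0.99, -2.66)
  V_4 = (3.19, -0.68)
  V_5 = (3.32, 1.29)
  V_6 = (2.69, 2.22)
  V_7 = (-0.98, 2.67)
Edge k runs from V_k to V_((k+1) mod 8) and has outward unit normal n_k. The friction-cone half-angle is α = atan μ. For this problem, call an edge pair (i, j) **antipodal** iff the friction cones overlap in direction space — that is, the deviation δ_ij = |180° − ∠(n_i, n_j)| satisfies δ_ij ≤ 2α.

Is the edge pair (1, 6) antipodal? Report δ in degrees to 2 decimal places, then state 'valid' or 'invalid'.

α = atan 0.45 = 24.23°;  2α = 48.46°
edge 1: e_1 = (+2.89, -2.24);  n_1 = (-0.6126, -0.7904)
edge 6: e_6 = (-3.67, +0.45);  n_6 = (+0.1217, +0.9926)
∠(n_1, n_6) = 149.21°
δ = |180° − 149.21°| = 30.79°
30.79° ≤ 2α = 48.46°  →  valid

δ = 30.79°, valid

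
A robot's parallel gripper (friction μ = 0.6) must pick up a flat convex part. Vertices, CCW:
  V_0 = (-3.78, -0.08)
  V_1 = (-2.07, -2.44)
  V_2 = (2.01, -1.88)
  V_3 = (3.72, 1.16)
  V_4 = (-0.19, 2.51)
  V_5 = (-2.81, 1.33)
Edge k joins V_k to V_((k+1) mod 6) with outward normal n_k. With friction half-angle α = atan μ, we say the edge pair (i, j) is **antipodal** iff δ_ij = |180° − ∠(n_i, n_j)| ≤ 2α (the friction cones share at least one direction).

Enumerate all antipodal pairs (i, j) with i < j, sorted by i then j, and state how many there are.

count = 6; pairs: (0,3), (1,3), (1,4), (1,5), (2,4), (2,5)

α = atan 0.6 = 30.96°;  2α = 61.93°
n_0 = (-0.8098, -0.5867)
n_1 = (+0.1360, -0.9907)
n_2 = (+0.8716, -0.4903)
n_3 = (+0.3264, +0.9452)
n_4 = (-0.4107, +0.9118)
n_5 = (-0.8239, +0.5668)
  (0,1): δ = 118.11°  ·
  (0,2): δ = 65.28°  ·
  (0,3): δ = 35.03°  ✓
  (0,4): δ = 78.32°  ·
  (0,5): δ = 109.55°  ·
  (1,2): δ = 127.17°  ·
  (1,3): δ = 26.86°  ✓
  (1,4): δ = 16.43°  ✓
  (1,5): δ = 47.66°  ✓
  (2,3): δ = 79.69°  ·
  (2,4): δ = 36.40°  ✓
  (2,5): δ = 5.17°  ✓
  (3,4): δ = 136.71°  ·
  (3,5): δ = 105.48°  ·
  (4,5): δ = 148.77°  ·
antipodal pairs: 6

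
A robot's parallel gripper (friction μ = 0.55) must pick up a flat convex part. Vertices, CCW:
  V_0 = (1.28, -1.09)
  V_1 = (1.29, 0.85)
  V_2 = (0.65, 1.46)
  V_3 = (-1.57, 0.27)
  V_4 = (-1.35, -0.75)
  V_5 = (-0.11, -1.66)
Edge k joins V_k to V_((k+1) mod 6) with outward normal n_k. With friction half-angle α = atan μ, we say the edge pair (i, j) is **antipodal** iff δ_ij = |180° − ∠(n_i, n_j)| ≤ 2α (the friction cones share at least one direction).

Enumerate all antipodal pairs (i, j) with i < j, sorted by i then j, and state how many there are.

count = 5; pairs: (0,3), (0,4), (1,3), (1,4), (2,5)

α = atan 0.55 = 28.81°;  2α = 57.62°
n_0 = (+1.0000, -0.0052)
n_1 = (+0.6899, +0.7239)
n_2 = (-0.4724, +0.8814)
n_3 = (-0.9775, -0.2108)
n_4 = (-0.5916, -0.8062)
n_5 = (+0.3794, -0.9252)
  (0,1): δ = 133.33°  ·
  (0,2): δ = 61.51°  ·
  (0,3): δ = 12.47°  ✓
  (0,4): δ = 54.02°  ✓
  (0,5): δ = 112.59°  ·
  (1,2): δ = 108.18°  ·
  (1,3): δ = 34.20°  ✓
  (1,4): δ = 7.35°  ✓
  (1,5): δ = 65.92°  ·
  (2,3): δ = 106.02°  ·
  (2,4): δ = 64.47°  ·
  (2,5): δ = 5.90°  ✓
  (3,4): δ = 138.45°  ·
  (3,5): δ = 79.87°  ·
  (4,5): δ = 121.43°  ·
antipodal pairs: 5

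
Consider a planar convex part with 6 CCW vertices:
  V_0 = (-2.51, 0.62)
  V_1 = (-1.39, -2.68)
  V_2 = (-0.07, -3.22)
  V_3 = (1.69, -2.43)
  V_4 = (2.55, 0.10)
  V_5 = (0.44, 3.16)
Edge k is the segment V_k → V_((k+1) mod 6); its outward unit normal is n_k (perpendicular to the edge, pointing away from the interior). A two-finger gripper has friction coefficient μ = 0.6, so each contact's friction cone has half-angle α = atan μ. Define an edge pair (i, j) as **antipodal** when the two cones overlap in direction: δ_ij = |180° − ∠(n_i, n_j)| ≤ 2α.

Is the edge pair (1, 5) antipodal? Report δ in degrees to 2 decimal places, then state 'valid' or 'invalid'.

δ = 62.98°, invalid

α = atan 0.6 = 30.96°;  2α = 61.93°
edge 1: e_1 = (+1.32, -0.54);  n_1 = (-0.3786, -0.9255)
edge 5: e_5 = (-2.95, -2.54);  n_5 = (-0.6525, +0.7578)
∠(n_1, n_5) = 117.02°
δ = |180° − 117.02°| = 62.98°
62.98° > 2α = 61.93°  →  invalid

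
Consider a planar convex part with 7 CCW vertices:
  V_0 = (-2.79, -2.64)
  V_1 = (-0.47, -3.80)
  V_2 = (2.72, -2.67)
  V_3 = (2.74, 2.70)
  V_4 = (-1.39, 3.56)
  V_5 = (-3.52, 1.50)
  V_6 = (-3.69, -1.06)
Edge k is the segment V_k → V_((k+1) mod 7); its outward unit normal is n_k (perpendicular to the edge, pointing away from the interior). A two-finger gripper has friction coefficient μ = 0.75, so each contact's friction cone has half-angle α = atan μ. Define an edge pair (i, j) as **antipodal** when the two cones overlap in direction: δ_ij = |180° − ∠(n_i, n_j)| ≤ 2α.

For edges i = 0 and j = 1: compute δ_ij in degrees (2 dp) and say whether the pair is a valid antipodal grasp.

δ = 133.93°, invalid

α = atan 0.75 = 36.87°;  2α = 73.74°
edge 0: e_0 = (+2.32, -1.16);  n_0 = (-0.4472, -0.8944)
edge 1: e_1 = (+3.19, +1.13);  n_1 = (+0.3339, -0.9426)
∠(n_0, n_1) = 46.07°
δ = |180° − 46.07°| = 133.93°
133.93° > 2α = 73.74°  →  invalid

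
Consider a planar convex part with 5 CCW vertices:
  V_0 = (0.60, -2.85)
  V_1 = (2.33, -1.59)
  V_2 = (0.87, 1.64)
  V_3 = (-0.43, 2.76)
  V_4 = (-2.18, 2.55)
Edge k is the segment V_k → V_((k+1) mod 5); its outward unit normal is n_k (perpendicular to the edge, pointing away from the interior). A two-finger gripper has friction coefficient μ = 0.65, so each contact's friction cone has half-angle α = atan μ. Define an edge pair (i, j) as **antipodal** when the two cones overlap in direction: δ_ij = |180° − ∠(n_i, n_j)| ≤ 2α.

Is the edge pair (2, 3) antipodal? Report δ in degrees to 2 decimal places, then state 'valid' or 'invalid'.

α = atan 0.65 = 33.02°;  2α = 66.05°
edge 2: e_2 = (-1.30, +1.12);  n_2 = (+0.6527, +0.7576)
edge 3: e_3 = (-1.75, -0.21);  n_3 = (-0.1191, +0.9929)
∠(n_2, n_3) = 47.59°
δ = |180° − 47.59°| = 132.41°
132.41° > 2α = 66.05°  →  invalid

δ = 132.41°, invalid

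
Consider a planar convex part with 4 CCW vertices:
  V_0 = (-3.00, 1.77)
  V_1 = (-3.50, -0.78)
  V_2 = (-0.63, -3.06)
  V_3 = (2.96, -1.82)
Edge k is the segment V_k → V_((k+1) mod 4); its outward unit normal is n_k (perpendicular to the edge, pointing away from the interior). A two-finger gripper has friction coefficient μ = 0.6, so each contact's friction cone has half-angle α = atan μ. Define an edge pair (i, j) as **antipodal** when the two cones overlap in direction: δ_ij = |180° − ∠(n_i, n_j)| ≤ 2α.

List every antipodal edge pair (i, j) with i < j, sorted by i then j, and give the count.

α = atan 0.6 = 30.96°;  2α = 61.93°
n_0 = (-0.9813, +0.1924)
n_1 = (-0.6220, -0.7830)
n_2 = (+0.3265, -0.9452)
n_3 = (+0.5160, +0.8566)
  (0,1): δ = 117.37°  ·
  (0,2): δ = 59.85°  ✓
  (0,3): δ = 70.03°  ·
  (1,2): δ = 122.48°  ·
  (1,3): δ = 7.40°  ✓
  (2,3): δ = 50.12°  ✓
antipodal pairs: 3

count = 3; pairs: (0,2), (1,3), (2,3)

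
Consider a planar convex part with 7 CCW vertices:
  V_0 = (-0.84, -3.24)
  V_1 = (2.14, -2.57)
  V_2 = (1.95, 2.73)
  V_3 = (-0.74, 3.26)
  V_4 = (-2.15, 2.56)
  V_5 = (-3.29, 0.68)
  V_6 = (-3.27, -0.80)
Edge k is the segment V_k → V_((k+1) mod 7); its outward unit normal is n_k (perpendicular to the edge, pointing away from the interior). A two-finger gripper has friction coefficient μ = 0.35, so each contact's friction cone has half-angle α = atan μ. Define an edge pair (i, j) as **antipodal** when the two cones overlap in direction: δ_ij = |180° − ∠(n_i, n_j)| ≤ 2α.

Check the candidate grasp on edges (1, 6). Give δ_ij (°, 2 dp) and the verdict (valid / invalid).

δ = 42.83°, invalid

α = atan 0.35 = 19.29°;  2α = 38.58°
edge 1: e_1 = (-0.19, +5.30);  n_1 = (+0.9994, +0.0358)
edge 6: e_6 = (+2.43, -2.44);  n_6 = (-0.7086, -0.7057)
∠(n_1, n_6) = 137.17°
δ = |180° − 137.17°| = 42.83°
42.83° > 2α = 38.58°  →  invalid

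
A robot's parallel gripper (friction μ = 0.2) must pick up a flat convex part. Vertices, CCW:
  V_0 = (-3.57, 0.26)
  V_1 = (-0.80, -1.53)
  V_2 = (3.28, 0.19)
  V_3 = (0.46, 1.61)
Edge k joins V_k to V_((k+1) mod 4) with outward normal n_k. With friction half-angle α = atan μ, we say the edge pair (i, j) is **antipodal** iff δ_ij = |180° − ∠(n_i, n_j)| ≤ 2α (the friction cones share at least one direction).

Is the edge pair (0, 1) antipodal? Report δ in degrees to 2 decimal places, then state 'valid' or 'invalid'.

δ = 124.27°, invalid

α = atan 0.2 = 11.31°;  2α = 22.62°
edge 0: e_0 = (+2.77, -1.79);  n_0 = (-0.5427, -0.8399)
edge 1: e_1 = (+4.08, +1.72);  n_1 = (+0.3885, -0.9215)
∠(n_0, n_1) = 55.73°
δ = |180° − 55.73°| = 124.27°
124.27° > 2α = 22.62°  →  invalid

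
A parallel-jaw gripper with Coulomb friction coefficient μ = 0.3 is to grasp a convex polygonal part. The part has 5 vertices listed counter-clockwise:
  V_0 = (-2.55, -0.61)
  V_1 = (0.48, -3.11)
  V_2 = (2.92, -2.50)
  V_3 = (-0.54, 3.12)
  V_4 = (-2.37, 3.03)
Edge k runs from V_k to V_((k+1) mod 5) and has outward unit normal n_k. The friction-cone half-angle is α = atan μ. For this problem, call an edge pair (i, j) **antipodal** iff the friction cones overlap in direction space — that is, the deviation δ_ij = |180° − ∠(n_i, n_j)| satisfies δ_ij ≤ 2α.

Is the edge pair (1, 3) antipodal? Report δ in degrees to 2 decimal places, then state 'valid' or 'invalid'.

δ = 11.22°, valid

α = atan 0.3 = 16.70°;  2α = 33.40°
edge 1: e_1 = (+2.44, +0.61);  n_1 = (+0.2425, -0.9701)
edge 3: e_3 = (-1.83, -0.09);  n_3 = (-0.0491, +0.9988)
∠(n_1, n_3) = 168.78°
δ = |180° − 168.78°| = 11.22°
11.22° ≤ 2α = 33.40°  →  valid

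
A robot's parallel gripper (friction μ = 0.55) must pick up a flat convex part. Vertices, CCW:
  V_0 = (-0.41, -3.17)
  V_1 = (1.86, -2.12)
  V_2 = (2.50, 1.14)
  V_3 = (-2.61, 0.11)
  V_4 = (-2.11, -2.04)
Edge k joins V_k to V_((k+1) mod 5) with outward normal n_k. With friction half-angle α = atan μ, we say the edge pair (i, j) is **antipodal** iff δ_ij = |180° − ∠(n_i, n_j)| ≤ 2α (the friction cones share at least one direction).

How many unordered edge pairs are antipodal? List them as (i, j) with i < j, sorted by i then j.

count = 3; pairs: (0,2), (1,3), (2,4)

α = atan 0.55 = 28.81°;  2α = 57.62°
n_0 = (+0.4198, -0.9076)
n_1 = (+0.9813, -0.1926)
n_2 = (-0.1976, +0.9803)
n_3 = (-0.9740, -0.2265)
n_4 = (-0.5536, -0.8328)
  (0,1): δ = 125.93°  ·
  (0,2): δ = 13.43°  ✓
  (0,3): δ = 78.27°  ·
  (0,4): δ = 121.56°  ·
  (1,2): δ = 67.50°  ·
  (1,3): δ = 24.20°  ✓
  (1,4): δ = 67.49°  ·
  (2,3): δ = 88.30°  ·
  (2,4): δ = 45.01°  ✓
  (3,4): δ = 136.70°  ·
antipodal pairs: 3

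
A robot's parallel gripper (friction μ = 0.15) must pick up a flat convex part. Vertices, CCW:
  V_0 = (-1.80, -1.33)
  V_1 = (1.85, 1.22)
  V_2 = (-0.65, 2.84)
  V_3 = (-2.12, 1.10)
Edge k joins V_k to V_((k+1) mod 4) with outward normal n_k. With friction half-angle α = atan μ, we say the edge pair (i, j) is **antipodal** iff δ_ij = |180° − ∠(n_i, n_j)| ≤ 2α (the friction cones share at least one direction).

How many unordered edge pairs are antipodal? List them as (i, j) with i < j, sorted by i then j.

α = atan 0.15 = 8.53°;  2α = 17.06°
n_0 = (+0.5727, -0.8198)
n_1 = (+0.5438, +0.8392)
n_2 = (-0.7639, +0.6454)
n_3 = (-0.9914, -0.1306)
  (0,1): δ = 67.88°  ·
  (0,2): δ = 14.87°  ✓
  (0,3): δ = 62.56°  ·
  (1,2): δ = 97.25°  ·
  (1,3): δ = 49.55°  ·
  (2,3): δ = 132.31°  ·
antipodal pairs: 1

count = 1; pairs: (0,2)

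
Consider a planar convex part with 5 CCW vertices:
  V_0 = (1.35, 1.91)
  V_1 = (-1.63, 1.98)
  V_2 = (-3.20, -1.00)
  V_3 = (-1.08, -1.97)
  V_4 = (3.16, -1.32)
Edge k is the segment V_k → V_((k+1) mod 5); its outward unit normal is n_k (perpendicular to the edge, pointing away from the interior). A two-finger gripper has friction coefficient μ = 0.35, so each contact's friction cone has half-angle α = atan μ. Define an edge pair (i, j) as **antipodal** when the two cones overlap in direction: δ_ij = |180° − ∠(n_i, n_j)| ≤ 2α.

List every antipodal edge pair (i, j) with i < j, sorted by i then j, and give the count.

α = atan 0.35 = 19.29°;  2α = 38.58°
n_0 = (+0.0235, +0.9997)
n_1 = (-0.8847, +0.4661)
n_2 = (-0.4161, -0.9093)
n_3 = (+0.1515, -0.9885)
n_4 = (+0.8724, +0.4889)
  (0,1): δ = 116.44°  ·
  (0,2): δ = 23.24°  ✓
  (0,3): δ = 10.06°  ✓
  (0,4): δ = 120.61°  ·
  (1,2): δ = 86.80°  ·
  (1,3): δ = 53.50°  ·
  (1,4): δ = 57.05°  ·
  (2,3): δ = 146.70°  ·
  (2,4): δ = 36.15°  ✓
  (3,4): δ = 69.45°  ·
antipodal pairs: 3

count = 3; pairs: (0,2), (0,3), (2,4)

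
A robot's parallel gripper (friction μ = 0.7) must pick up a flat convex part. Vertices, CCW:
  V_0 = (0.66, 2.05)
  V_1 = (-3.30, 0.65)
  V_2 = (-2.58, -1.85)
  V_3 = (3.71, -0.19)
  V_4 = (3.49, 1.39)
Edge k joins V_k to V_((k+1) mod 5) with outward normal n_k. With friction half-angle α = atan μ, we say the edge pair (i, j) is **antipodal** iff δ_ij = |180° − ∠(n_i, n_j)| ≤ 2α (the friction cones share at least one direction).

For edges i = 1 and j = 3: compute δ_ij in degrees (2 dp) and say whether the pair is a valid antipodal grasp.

α = atan 0.7 = 34.99°;  2α = 69.98°
edge 1: e_1 = (+0.72, -2.50);  n_1 = (-0.9609, -0.2768)
edge 3: e_3 = (-0.22, +1.58);  n_3 = (+0.9904, +0.1379)
∠(n_1, n_3) = 171.86°
δ = |180° − 171.86°| = 8.14°
8.14° ≤ 2α = 69.98°  →  valid

δ = 8.14°, valid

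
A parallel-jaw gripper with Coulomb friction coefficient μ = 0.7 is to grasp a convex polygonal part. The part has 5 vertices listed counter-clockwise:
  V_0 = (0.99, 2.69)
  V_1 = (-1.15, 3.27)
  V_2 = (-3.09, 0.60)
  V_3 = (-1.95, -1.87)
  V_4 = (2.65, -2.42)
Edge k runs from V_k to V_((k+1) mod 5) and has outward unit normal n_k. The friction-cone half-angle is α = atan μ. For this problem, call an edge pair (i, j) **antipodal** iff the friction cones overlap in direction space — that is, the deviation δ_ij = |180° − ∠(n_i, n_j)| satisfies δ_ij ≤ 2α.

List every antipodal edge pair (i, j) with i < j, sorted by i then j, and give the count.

α = atan 0.7 = 34.99°;  2α = 69.98°
n_0 = (+0.2616, +0.9652)
n_1 = (-0.8090, +0.5878)
n_2 = (-0.9080, -0.4191)
n_3 = (-0.1187, -0.9929)
n_4 = (+0.9511, +0.3090)
  (0,1): δ = 110.84°  ·
  (0,2): δ = 50.06°  ✓
  (0,3): δ = 8.35°  ✓
  (0,4): δ = 123.16°  ·
  (1,2): δ = 119.22°  ·
  (1,3): δ = 60.82°  ✓
  (1,4): δ = 54.00°  ✓
  (2,3): δ = 121.59°  ·
  (2,4): δ = 6.78°  ✓
  (3,4): δ = 65.19°  ✓
antipodal pairs: 6

count = 6; pairs: (0,2), (0,3), (1,3), (1,4), (2,4), (3,4)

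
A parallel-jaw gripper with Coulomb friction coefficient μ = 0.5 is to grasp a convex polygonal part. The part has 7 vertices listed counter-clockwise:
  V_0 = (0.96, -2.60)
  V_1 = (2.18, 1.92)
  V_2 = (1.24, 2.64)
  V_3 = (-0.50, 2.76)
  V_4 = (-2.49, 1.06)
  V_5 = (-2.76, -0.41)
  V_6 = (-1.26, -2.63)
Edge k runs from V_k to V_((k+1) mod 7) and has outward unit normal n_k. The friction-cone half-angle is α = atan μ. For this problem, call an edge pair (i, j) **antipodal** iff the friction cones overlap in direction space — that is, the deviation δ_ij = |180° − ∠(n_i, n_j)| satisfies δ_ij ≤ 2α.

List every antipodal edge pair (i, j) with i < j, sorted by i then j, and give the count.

count = 8; pairs: (0,3), (0,4), (0,5), (1,5), (1,6), (2,5), (2,6), (3,6)

α = atan 0.5 = 26.57°;  2α = 53.13°
n_0 = (+0.9655, -0.2606)
n_1 = (+0.6081, +0.7939)
n_2 = (+0.0688, +0.9976)
n_3 = (-0.6495, +0.7603)
n_4 = (-0.9835, +0.1807)
n_5 = (-0.8286, -0.5599)
n_6 = (+0.0135, -0.9999)
  (0,1): δ = 112.35°  ·
  (0,2): δ = 78.84°  ·
  (0,3): δ = 34.39°  ✓
  (0,4): δ = 4.70°  ✓
  (0,5): δ = 49.15°  ✓
  (0,6): δ = 105.88°  ·
  (1,2): δ = 146.49°  ·
  (1,3): δ = 102.04°  ·
  (1,4): δ = 62.96°  ·
  (1,5): δ = 18.50°  ✓
  (1,6): δ = 38.22°  ✓
  (2,3): δ = 135.55°  ·
  (2,4): δ = 96.46°  ·
  (2,5): δ = 52.01°  ✓
  (2,6): δ = 4.72°  ✓
  (3,4): δ = 140.91°  ·
  (3,5): δ = 96.46°  ·
  (3,6): δ = 39.73°  ✓
  (4,5): δ = 135.55°  ·
  (4,6): δ = 78.82°  ·
  (5,6): δ = 123.27°  ·
antipodal pairs: 8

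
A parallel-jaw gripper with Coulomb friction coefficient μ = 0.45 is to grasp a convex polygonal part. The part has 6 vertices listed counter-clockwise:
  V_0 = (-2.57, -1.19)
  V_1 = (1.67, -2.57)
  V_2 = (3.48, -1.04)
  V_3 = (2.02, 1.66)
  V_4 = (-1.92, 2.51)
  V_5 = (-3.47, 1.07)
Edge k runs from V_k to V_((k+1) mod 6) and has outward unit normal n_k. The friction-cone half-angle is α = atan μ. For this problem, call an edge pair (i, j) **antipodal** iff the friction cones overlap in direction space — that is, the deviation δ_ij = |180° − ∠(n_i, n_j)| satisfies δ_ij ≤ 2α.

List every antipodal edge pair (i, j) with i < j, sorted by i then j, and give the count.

count = 4; pairs: (0,2), (0,3), (1,4), (2,5)

α = atan 0.45 = 24.23°;  2α = 48.46°
n_0 = (-0.3095, -0.9509)
n_1 = (+0.6456, -0.7637)
n_2 = (+0.8796, +0.4757)
n_3 = (+0.2109, +0.9775)
n_4 = (-0.6806, +0.7326)
n_5 = (-0.9290, -0.3700)
  (0,1): δ = 121.76°  ·
  (0,2): δ = 43.57°  ✓
  (0,3): δ = 5.85°  ✓
  (0,4): δ = 60.92°  ·
  (0,5): δ = 129.74°  ·
  (1,2): δ = 101.81°  ·
  (1,3): δ = 52.38°  ·
  (1,4): δ = 2.69°  ✓
  (1,5): δ = 71.51°  ·
  (2,3): δ = 130.58°  ·
  (2,4): δ = 75.51°  ·
  (2,5): δ = 6.69°  ✓
  (3,4): δ = 124.93°  ·
  (3,5): δ = 56.11°  ·
  (4,5): δ = 111.18°  ·
antipodal pairs: 4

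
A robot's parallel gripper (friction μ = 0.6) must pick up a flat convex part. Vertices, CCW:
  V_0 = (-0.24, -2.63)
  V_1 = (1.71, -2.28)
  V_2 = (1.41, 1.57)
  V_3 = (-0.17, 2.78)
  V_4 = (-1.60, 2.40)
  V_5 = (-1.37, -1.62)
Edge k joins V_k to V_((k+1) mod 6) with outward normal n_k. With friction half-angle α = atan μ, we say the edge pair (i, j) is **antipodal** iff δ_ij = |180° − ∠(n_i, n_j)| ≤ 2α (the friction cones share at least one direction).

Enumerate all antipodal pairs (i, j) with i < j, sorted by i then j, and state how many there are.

count = 7; pairs: (0,2), (0,3), (1,4), (1,5), (2,4), (2,5), (3,5)

α = atan 0.6 = 30.96°;  2α = 61.93°
n_0 = (+0.1767, -0.9843)
n_1 = (+0.9970, +0.0777)
n_2 = (+0.6080, +0.7939)
n_3 = (-0.2568, +0.9665)
n_4 = (-0.9984, -0.0571)
n_5 = (-0.6664, -0.7456)
  (0,1): δ = 95.72°  ·
  (0,2): δ = 47.62°  ✓
  (0,3): δ = 4.71°  ✓
  (0,4): δ = 83.10°  ·
  (0,5): δ = 128.03°  ·
  (1,2): δ = 131.90°  ·
  (1,3): δ = 79.57°  ·
  (1,4): δ = 1.18°  ✓
  (1,5): δ = 43.75°  ✓
  (2,3): δ = 127.67°  ·
  (2,4): δ = 49.28°  ✓
  (2,5): δ = 4.34°  ✓
  (3,4): δ = 101.61°  ·
  (3,5): δ = 56.67°  ✓
  (4,5): δ = 135.07°  ·
antipodal pairs: 7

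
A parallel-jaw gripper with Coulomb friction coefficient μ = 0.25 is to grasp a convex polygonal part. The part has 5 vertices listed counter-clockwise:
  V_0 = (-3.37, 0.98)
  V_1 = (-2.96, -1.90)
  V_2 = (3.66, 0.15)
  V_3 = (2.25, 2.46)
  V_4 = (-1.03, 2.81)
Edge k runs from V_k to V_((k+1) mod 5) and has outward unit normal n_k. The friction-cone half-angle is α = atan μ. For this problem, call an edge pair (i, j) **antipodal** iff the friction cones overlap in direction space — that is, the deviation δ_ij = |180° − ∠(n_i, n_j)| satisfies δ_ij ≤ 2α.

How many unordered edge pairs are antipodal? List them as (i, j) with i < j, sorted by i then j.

count = 3; pairs: (0,2), (1,3), (1,4)

α = atan 0.25 = 14.04°;  2α = 28.07°
n_0 = (-0.9900, -0.1409)
n_1 = (+0.2958, -0.9552)
n_2 = (+0.8536, +0.5210)
n_3 = (+0.1061, +0.9944)
n_4 = (-0.6160, +0.7877)
  (0,1): δ = 80.90°  ·
  (0,2): δ = 23.30°  ✓
  (0,3): δ = 75.81°  ·
  (0,4): δ = 119.92°  ·
  (1,2): δ = 75.81°  ·
  (1,3): δ = 23.30°  ✓
  (1,4): δ = 20.82°  ✓
  (2,3): δ = 127.49°  ·
  (2,4): δ = 83.37°  ·
  (3,4): δ = 135.88°  ·
antipodal pairs: 3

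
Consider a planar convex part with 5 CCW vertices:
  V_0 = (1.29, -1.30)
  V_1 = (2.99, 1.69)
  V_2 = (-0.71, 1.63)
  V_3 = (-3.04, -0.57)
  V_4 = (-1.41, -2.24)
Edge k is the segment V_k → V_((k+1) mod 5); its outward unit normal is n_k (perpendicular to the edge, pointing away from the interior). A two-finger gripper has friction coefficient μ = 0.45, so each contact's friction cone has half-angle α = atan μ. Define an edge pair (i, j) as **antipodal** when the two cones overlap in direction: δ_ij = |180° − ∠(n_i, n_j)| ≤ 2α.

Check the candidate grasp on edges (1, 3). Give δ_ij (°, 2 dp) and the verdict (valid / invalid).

α = atan 0.45 = 24.23°;  2α = 48.46°
edge 1: e_1 = (-3.70, -0.06);  n_1 = (-0.0162, +0.9999)
edge 3: e_3 = (+1.63, -1.67);  n_3 = (-0.7156, -0.6985)
∠(n_1, n_3) = 133.38°
δ = |180° − 133.38°| = 46.62°
46.62° ≤ 2α = 48.46°  →  valid

δ = 46.62°, valid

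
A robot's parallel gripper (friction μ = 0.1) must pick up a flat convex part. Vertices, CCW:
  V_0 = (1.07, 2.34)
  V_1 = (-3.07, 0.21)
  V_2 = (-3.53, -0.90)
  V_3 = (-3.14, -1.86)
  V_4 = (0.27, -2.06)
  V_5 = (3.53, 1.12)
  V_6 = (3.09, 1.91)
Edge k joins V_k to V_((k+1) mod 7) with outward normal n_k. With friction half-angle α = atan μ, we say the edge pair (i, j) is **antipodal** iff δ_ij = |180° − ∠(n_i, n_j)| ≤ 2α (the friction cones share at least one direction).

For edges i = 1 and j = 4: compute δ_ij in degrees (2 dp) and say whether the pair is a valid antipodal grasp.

δ = 23.20°, invalid

α = atan 0.1 = 5.71°;  2α = 11.42°
edge 1: e_1 = (-0.46, -1.11);  n_1 = (-0.9238, +0.3828)
edge 4: e_4 = (+3.26, +3.18);  n_4 = (+0.6983, -0.7158)
∠(n_1, n_4) = 156.80°
δ = |180° − 156.80°| = 23.20°
23.20° > 2α = 11.42°  →  invalid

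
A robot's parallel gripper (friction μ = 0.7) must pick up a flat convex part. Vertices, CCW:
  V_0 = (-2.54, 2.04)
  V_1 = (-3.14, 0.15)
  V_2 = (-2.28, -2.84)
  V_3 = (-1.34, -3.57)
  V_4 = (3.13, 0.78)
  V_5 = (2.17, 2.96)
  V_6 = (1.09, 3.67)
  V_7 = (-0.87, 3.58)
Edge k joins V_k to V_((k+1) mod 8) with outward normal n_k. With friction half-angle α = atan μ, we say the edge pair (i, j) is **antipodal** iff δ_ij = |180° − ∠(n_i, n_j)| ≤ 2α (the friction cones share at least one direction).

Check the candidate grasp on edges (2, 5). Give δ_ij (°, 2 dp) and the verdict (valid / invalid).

δ = 4.51°, valid

α = atan 0.7 = 34.99°;  2α = 69.98°
edge 2: e_2 = (+0.94, -0.73);  n_2 = (-0.6134, -0.7898)
edge 5: e_5 = (-1.08, +0.71);  n_5 = (+0.5493, +0.8356)
∠(n_2, n_5) = 175.49°
δ = |180° − 175.49°| = 4.51°
4.51° ≤ 2α = 69.98°  →  valid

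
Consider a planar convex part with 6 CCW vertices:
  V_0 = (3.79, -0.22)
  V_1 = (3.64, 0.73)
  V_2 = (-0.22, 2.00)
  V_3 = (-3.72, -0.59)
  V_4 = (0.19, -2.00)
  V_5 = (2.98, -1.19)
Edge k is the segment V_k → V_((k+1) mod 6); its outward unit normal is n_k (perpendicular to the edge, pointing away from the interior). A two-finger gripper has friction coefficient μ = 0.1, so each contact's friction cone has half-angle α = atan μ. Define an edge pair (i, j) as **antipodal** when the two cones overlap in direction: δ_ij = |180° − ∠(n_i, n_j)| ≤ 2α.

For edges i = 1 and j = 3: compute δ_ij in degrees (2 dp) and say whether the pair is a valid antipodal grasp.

α = atan 0.1 = 5.71°;  2α = 11.42°
edge 1: e_1 = (-3.86, +1.27);  n_1 = (+0.3125, +0.9499)
edge 3: e_3 = (+3.91, -1.41);  n_3 = (-0.3392, -0.9407)
∠(n_1, n_3) = 178.38°
δ = |180° − 178.38°| = 1.62°
1.62° ≤ 2α = 11.42°  →  valid

δ = 1.62°, valid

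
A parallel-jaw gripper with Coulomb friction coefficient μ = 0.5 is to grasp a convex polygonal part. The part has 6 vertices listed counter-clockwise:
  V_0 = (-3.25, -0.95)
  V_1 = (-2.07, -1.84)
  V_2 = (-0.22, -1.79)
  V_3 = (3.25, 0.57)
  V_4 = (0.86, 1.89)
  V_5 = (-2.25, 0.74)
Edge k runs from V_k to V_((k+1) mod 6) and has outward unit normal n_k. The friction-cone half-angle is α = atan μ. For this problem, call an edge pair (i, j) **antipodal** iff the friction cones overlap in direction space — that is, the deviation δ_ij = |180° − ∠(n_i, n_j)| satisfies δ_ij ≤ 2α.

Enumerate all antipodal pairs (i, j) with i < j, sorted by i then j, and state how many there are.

α = atan 0.5 = 26.57°;  2α = 53.13°
n_0 = (-0.6022, -0.7984)
n_1 = (+0.0270, -0.9996)
n_2 = (+0.5624, -0.8269)
n_3 = (+0.4835, +0.8754)
n_4 = (-0.3468, +0.9379)
n_5 = (-0.8606, +0.5092)
  (0,1): δ = 141.43°  ·
  (0,2): δ = 108.75°  ·
  (0,3): δ = 8.11°  ✓
  (0,4): δ = 57.32°  ·
  (0,5): δ = 96.41°  ·
  (1,2): δ = 147.33°  ·
  (1,3): δ = 30.46°  ✓
  (1,4): δ = 18.74°  ✓
  (1,5): δ = 57.84°  ·
  (2,3): δ = 63.13°  ·
  (2,4): δ = 13.93°  ✓
  (2,5): δ = 25.17°  ✓
  (3,4): δ = 130.79°  ·
  (3,5): δ = 91.70°  ·
  (4,5): δ = 140.91°  ·
antipodal pairs: 5

count = 5; pairs: (0,3), (1,3), (1,4), (2,4), (2,5)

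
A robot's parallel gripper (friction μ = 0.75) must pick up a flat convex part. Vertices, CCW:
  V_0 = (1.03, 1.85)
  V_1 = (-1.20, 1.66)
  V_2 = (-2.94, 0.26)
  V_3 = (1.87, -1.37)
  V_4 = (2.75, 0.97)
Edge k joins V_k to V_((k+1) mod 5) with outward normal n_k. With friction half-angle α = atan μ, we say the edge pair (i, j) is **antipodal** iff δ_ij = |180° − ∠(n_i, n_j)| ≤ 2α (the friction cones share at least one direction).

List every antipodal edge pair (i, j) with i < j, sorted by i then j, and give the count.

count = 5; pairs: (0,2), (0,3), (1,2), (1,3), (2,4)

α = atan 0.75 = 36.87°;  2α = 73.74°
n_0 = (-0.0849, +0.9964)
n_1 = (-0.6269, +0.7791)
n_2 = (-0.3209, -0.9471)
n_3 = (+0.9360, -0.3520)
n_4 = (+0.4555, +0.8902)
  (0,1): δ = 146.05°  ·
  (0,2): δ = 23.59°  ✓
  (0,3): δ = 64.52°  ✓
  (0,4): δ = 148.03°  ·
  (1,2): δ = 57.54°  ✓
  (1,3): δ = 30.57°  ✓
  (1,4): δ = 114.08°  ·
  (2,3): δ = 91.89°  ·
  (2,4): δ = 8.38°  ✓
  (3,4): δ = 96.49°  ·
antipodal pairs: 5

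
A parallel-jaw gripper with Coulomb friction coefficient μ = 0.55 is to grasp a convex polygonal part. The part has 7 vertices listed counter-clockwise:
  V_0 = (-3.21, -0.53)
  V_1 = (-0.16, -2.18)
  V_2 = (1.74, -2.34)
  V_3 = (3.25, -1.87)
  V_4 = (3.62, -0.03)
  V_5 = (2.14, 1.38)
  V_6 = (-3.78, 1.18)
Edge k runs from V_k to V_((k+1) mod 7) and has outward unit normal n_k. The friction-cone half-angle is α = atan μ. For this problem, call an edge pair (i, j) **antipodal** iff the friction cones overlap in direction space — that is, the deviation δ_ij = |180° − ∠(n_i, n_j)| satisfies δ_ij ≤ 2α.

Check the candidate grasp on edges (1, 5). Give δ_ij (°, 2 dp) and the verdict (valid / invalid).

δ = 6.75°, valid

α = atan 0.55 = 28.81°;  2α = 57.62°
edge 1: e_1 = (+1.90, -0.16);  n_1 = (-0.0839, -0.9965)
edge 5: e_5 = (-5.92, -0.20);  n_5 = (-0.0338, +0.9994)
∠(n_1, n_5) = 173.25°
δ = |180° − 173.25°| = 6.75°
6.75° ≤ 2α = 57.62°  →  valid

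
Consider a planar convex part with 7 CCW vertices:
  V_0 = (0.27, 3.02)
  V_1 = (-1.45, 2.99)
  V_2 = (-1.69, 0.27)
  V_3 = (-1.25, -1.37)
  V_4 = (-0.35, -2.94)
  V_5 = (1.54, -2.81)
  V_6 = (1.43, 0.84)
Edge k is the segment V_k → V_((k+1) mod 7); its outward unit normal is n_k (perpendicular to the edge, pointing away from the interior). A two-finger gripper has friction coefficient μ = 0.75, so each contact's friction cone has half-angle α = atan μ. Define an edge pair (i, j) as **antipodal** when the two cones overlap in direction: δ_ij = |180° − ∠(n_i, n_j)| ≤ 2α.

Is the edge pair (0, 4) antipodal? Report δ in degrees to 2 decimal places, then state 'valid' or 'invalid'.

α = atan 0.75 = 36.87°;  2α = 73.74°
edge 0: e_0 = (-1.72, -0.03);  n_0 = (-0.0174, +0.9998)
edge 4: e_4 = (+1.89, +0.13);  n_4 = (+0.0686, -0.9976)
∠(n_0, n_4) = 177.06°
δ = |180° − 177.06°| = 2.94°
2.94° ≤ 2α = 73.74°  →  valid

δ = 2.94°, valid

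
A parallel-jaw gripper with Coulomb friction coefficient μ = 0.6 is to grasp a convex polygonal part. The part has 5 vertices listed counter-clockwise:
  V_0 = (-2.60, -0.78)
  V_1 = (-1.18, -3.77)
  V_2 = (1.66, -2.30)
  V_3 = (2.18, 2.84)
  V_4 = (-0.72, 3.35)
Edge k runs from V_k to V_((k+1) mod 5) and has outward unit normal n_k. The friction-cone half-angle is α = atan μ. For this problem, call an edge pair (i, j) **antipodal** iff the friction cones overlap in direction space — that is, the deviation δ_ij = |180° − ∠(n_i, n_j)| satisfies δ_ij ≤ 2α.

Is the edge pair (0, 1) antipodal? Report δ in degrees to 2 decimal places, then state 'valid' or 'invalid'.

α = atan 0.6 = 30.96°;  2α = 61.93°
edge 0: e_0 = (+1.42, -2.99);  n_0 = (-0.9033, -0.4290)
edge 1: e_1 = (+2.84, +1.47);  n_1 = (+0.4597, -0.8881)
∠(n_0, n_1) = 91.96°
δ = |180° − 91.96°| = 88.04°
88.04° > 2α = 61.93°  →  invalid

δ = 88.04°, invalid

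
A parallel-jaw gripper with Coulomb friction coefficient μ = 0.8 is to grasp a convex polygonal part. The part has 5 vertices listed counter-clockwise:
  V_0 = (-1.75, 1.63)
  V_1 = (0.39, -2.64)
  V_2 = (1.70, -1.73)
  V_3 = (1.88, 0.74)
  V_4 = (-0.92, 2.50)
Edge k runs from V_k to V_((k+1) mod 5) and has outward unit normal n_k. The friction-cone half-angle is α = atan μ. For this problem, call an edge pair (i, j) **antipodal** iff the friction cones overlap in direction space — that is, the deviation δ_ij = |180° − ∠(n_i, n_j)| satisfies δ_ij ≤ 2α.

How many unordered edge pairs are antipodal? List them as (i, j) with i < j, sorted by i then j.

count = 5; pairs: (0,2), (0,3), (1,3), (1,4), (2,4)

α = atan 0.8 = 38.66°;  2α = 77.32°
n_0 = (-0.8940, -0.4481)
n_1 = (+0.5705, -0.8213)
n_2 = (+0.9974, -0.0727)
n_3 = (+0.5322, +0.8466)
n_4 = (-0.7235, +0.6903)
  (0,1): δ = 81.83°  ·
  (0,2): δ = 30.79°  ✓
  (0,3): δ = 31.23°  ✓
  (0,4): δ = 109.73°  ·
  (1,2): δ = 128.95°  ·
  (1,3): δ = 66.94°  ✓
  (1,4): δ = 11.56°  ✓
  (2,3): δ = 117.98°  ·
  (2,4): δ = 39.48°  ✓
  (3,4): δ = 101.50°  ·
antipodal pairs: 5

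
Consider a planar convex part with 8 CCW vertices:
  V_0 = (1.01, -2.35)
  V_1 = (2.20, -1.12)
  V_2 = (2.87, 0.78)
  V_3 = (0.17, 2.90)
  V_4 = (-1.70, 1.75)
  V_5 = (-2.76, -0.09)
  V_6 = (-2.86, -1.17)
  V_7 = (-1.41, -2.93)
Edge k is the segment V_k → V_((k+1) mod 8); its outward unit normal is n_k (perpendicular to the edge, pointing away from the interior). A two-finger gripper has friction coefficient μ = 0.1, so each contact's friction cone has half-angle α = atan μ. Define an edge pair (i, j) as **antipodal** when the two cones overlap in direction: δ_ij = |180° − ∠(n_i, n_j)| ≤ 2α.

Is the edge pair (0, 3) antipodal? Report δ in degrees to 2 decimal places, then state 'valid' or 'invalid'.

α = atan 0.1 = 5.71°;  2α = 11.42°
edge 0: e_0 = (+1.19, +1.23);  n_0 = (+0.7187, -0.6953)
edge 3: e_3 = (-1.87, -1.15);  n_3 = (-0.5238, +0.8518)
∠(n_0, n_3) = 165.64°
δ = |180° − 165.64°| = 14.36°
14.36° > 2α = 11.42°  →  invalid

δ = 14.36°, invalid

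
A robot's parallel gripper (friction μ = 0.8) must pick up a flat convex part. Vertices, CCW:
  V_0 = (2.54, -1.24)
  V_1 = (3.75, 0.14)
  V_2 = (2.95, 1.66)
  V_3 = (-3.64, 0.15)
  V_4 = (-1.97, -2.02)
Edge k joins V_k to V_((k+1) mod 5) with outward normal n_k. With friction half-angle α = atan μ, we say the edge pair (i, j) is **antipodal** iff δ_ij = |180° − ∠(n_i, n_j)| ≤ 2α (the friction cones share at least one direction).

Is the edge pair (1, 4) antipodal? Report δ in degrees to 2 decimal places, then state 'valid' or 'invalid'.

δ = 72.05°, valid

α = atan 0.8 = 38.66°;  2α = 77.32°
edge 1: e_1 = (-0.80, +1.52);  n_1 = (+0.8849, +0.4657)
edge 4: e_4 = (+4.51, +0.78);  n_4 = (+0.1704, -0.9854)
∠(n_1, n_4) = 107.95°
δ = |180° − 107.95°| = 72.05°
72.05° ≤ 2α = 77.32°  →  valid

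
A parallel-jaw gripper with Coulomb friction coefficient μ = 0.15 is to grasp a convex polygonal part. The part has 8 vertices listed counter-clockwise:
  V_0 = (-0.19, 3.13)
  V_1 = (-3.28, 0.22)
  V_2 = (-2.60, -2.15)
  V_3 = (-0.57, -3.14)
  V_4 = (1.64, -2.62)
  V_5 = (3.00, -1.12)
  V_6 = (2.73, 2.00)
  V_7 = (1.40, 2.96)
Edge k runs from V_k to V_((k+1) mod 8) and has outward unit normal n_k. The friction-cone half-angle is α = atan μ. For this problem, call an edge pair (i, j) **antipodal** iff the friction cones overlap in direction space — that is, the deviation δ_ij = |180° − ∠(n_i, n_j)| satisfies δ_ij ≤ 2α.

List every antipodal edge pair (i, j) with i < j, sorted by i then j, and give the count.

count = 3; pairs: (0,4), (1,5), (2,6)

α = atan 0.15 = 8.53°;  2α = 17.06°
n_0 = (-0.6856, +0.7280)
n_1 = (-0.9612, -0.2758)
n_2 = (-0.4383, -0.8988)
n_3 = (+0.2290, -0.9734)
n_4 = (+0.7408, -0.6717)
n_5 = (+0.9963, +0.0862)
n_6 = (+0.5853, +0.8108)
n_7 = (+0.1063, +0.9943)
  (0,1): δ = 117.27°  ·
  (0,2): δ = 69.28°  ·
  (0,3): δ = 30.04°  ·
  (0,4): δ = 4.52°  ✓
  (0,5): δ = 51.66°  ·
  (0,6): δ = 100.90°  ·
  (0,7): δ = 130.62°  ·
  (1,2): δ = 132.01°  ·
  (1,3): δ = 92.77°  ·
  (1,4): δ = 58.21°  ·
  (1,5): δ = 11.06°  ✓
  (1,6): δ = 38.17°  ·
  (1,7): δ = 67.89°  ·
  (2,3): δ = 140.76°  ·
  (2,4): δ = 106.20°  ·
  (2,5): δ = 59.06°  ·
  (2,6): δ = 9.82°  ✓
  (2,7): δ = 19.90°  ·
  (3,4): δ = 145.44°  ·
  (3,5): δ = 98.29°  ·
  (3,6): δ = 49.06°  ·
  (3,7): δ = 19.34°  ·
  (4,5): δ = 132.86°  ·
  (4,6): δ = 83.62°  ·
  (4,7): δ = 53.91°  ·
  (5,6): δ = 130.77°  ·
  (5,7): δ = 101.05°  ·
  (6,7): δ = 150.28°  ·
antipodal pairs: 3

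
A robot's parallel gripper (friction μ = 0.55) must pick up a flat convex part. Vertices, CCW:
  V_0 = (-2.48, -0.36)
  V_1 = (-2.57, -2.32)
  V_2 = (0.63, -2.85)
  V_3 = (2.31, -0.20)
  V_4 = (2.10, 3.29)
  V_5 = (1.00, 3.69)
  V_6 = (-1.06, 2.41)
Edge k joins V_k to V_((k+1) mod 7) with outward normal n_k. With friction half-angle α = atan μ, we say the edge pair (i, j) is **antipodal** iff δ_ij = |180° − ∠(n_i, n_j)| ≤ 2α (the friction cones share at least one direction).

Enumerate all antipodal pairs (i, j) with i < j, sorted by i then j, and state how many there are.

α = atan 0.55 = 28.81°;  2α = 57.62°
n_0 = (-0.9989, +0.0459)
n_1 = (-0.1634, -0.9866)
n_2 = (+0.8446, -0.5354)
n_3 = (+0.9982, +0.0601)
n_4 = (+0.3417, +0.9398)
n_5 = (-0.5278, +0.8494)
n_6 = (-0.8899, +0.4562)
  (0,1): δ = 96.78°  ·
  (0,2): δ = 29.74°  ✓
  (0,3): δ = 6.07°  ✓
  (0,4): δ = 72.65°  ·
  (0,5): δ = 124.48°  ·
  (0,6): δ = 155.49°  ·
  (1,2): δ = 112.97°  ·
  (1,3): δ = 77.15°  ·
  (1,4): δ = 10.58°  ✓
  (1,5): δ = 41.26°  ✓
  (1,6): δ = 72.26°  ·
  (2,3): δ = 144.18°  ·
  (2,4): δ = 77.61°  ·
  (2,5): δ = 25.77°  ✓
  (2,6): δ = 5.23°  ✓
  (3,4): δ = 113.43°  ·
  (3,5): δ = 61.59°  ·
  (3,6): δ = 30.58°  ✓
  (4,5): δ = 128.16°  ·
  (4,6): δ = 97.16°  ·
  (5,6): δ = 149.00°  ·
antipodal pairs: 7

count = 7; pairs: (0,2), (0,3), (1,4), (1,5), (2,5), (2,6), (3,6)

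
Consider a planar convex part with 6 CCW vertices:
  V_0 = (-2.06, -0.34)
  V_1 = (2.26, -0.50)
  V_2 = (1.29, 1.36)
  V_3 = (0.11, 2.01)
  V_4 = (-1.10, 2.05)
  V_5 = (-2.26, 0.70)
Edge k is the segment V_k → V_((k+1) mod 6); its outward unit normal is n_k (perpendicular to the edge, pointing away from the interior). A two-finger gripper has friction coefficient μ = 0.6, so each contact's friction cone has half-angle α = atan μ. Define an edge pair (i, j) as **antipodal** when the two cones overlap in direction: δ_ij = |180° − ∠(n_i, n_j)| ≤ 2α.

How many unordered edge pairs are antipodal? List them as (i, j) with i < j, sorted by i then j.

count = 6; pairs: (0,1), (0,2), (0,3), (0,4), (1,5), (2,5)

α = atan 0.6 = 30.96°;  2α = 61.93°
n_0 = (-0.0370, -0.9993)
n_1 = (+0.8867, +0.4624)
n_2 = (+0.4825, +0.8759)
n_3 = (+0.0330, +0.9995)
n_4 = (-0.7585, +0.6517)
n_5 = (-0.9820, -0.1888)
  (0,1): δ = 60.34°  ✓
  (0,2): δ = 26.73°  ✓
  (0,3): δ = 0.23°  ✓
  (0,4): δ = 51.45°  ✓
  (0,5): δ = 103.01°  ·
  (1,2): δ = 146.39°  ·
  (1,3): δ = 119.44°  ·
  (1,4): δ = 68.21°  ·
  (1,5): δ = 16.66°  ✓
  (2,3): δ = 153.05°  ·
  (2,4): δ = 101.82°  ·
  (2,5): δ = 50.27°  ✓
  (3,4): δ = 128.78°  ·
  (3,5): δ = 77.22°  ·
  (4,5): δ = 128.44°  ·
antipodal pairs: 6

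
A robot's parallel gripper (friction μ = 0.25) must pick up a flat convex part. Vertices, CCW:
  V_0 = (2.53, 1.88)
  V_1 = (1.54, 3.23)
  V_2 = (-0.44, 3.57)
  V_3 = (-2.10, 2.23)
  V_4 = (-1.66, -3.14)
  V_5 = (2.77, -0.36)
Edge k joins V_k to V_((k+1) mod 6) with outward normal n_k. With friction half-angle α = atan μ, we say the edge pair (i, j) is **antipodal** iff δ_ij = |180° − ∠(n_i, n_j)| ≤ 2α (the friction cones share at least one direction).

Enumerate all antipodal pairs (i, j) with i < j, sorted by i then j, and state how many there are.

count = 2; pairs: (2,4), (3,5)

α = atan 0.25 = 14.04°;  2α = 28.07°
n_0 = (+0.8064, +0.5914)
n_1 = (+0.1692, +0.9856)
n_2 = (-0.6281, +0.7781)
n_3 = (-0.9967, -0.0817)
n_4 = (+0.5315, -0.8470)
n_5 = (+0.9943, +0.1065)
  (0,1): δ = 136.00°  ·
  (0,2): δ = 87.34°  ·
  (0,3): δ = 31.57°  ·
  (0,4): δ = 85.86°  ·
  (0,5): δ = 149.86°  ·
  (1,2): δ = 131.34°  ·
  (1,3): δ = 75.57°  ·
  (1,4): δ = 41.85°  ·
  (1,5): δ = 105.86°  ·
  (2,3): δ = 124.23°  ·
  (2,4): δ = 6.80°  ✓
  (2,5): δ = 57.20°  ·
  (3,4): δ = 62.57°  ·
  (3,5): δ = 1.43°  ✓
  (4,5): δ = 115.99°  ·
antipodal pairs: 2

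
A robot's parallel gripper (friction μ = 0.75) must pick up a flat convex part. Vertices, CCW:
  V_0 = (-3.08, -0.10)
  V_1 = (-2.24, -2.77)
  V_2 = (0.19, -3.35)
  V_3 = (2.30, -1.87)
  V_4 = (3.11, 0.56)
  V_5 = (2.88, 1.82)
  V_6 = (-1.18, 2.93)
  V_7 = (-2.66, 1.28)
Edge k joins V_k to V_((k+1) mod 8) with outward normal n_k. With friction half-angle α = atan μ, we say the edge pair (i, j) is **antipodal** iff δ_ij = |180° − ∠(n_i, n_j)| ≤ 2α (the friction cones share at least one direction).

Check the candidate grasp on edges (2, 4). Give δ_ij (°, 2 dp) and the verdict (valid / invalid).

α = atan 0.75 = 36.87°;  2α = 73.74°
edge 2: e_2 = (+2.11, +1.48);  n_2 = (+0.5742, -0.8187)
edge 4: e_4 = (-0.23, +1.26);  n_4 = (+0.9837, +0.1796)
∠(n_2, n_4) = 65.30°
δ = |180° − 65.30°| = 114.70°
114.70° > 2α = 73.74°  →  invalid

δ = 114.70°, invalid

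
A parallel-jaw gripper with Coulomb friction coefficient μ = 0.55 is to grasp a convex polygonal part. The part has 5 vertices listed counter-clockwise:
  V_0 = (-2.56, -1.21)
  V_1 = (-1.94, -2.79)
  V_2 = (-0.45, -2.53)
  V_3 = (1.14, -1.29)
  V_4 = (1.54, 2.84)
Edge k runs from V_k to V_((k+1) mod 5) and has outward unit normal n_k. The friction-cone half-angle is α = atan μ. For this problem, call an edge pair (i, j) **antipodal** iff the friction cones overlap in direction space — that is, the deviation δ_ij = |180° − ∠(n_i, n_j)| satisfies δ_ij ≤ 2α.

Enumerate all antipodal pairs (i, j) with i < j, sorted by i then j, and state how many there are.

α = atan 0.55 = 28.81°;  2α = 57.62°
n_0 = (-0.9309, -0.3653)
n_1 = (+0.1719, -0.9851)
n_2 = (+0.6150, -0.7886)
n_3 = (+0.9953, -0.0964)
n_4 = (-0.7028, +0.7114)
  (0,1): δ = 101.53°  ·
  (0,2): δ = 73.48°  ·
  (0,3): δ = 26.96°  ✓
  (0,4): δ = 113.22°  ·
  (1,2): δ = 151.95°  ·
  (1,3): δ = 105.43°  ·
  (1,4): δ = 34.75°  ✓
  (2,3): δ = 133.48°  ·
  (2,4): δ = 6.70°  ✓
  (3,4): δ = 39.82°  ✓
antipodal pairs: 4

count = 4; pairs: (0,3), (1,4), (2,4), (3,4)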